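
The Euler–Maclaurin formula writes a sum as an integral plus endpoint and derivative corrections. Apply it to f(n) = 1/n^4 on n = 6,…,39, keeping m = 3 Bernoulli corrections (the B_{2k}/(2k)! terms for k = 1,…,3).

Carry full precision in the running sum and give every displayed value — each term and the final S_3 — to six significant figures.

Integral: ∫_6^39 1/x^4 dx = 0.00153759.
½[f(6) + f(39)] = ½[0.000771605 + 4.32257e-07] = 0.000386019.
So far: 0.00192361.
Correction k=1: B_{2}/2! · (f^{(1)}(39) − f^{(1)}(6)) = 1/12 · (-4.43340e-08 − (-0.000514403)) = 4.28632e-05.
After k=1: 0.00196647.
Correction k=2: B_{4}/4! · (f^{(3)}(39) − f^{(3)}(6)) = −1/720 · (-8.74438e-10 − (-0.000428669)) = -5.95373e-07.
After k=2: 0.00196588.
Correction k=3: B_{6}/6! · (f^{(5)}(39) − f^{(5)}(6)) = 1/30240 · (-3.21950e-11 − (-0.000666819)) = 2.20509e-08.

S_3 ≈ 0.00196590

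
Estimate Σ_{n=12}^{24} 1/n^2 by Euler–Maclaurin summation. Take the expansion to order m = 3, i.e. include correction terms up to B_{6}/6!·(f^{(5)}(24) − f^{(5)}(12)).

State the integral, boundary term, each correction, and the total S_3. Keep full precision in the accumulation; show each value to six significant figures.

S_3 ≈ 0.0460912

∫_12^24 1/x^2 dx evaluates to 0.0416667.
½[f(12) + f(24)] = ½[0.00694444 + 0.00173611] = 0.00434028.
Integral + boundary = 0.0460069.
Correction k=1: B_{2}/2! · (f^{(1)}(24) − f^{(1)}(12)) = 1/12 · (-0.000144676 − (-0.00115741)) = 8.43943e-05.
After k=1: 0.0460913.
Correction k=2: B_{4}/4! · (f^{(3)}(24) − f^{(3)}(12)) = −1/720 · (-3.01408e-06 − (-9.64506e-05)) = -1.29773e-07.
After k=2: 0.0460912.
Correction k=3: B_{6}/6! · (f^{(5)}(24) − f^{(5)}(12)) = 1/30240 · (-1.56983e-07 − (-2.00939e-05)) = 6.59289e-10.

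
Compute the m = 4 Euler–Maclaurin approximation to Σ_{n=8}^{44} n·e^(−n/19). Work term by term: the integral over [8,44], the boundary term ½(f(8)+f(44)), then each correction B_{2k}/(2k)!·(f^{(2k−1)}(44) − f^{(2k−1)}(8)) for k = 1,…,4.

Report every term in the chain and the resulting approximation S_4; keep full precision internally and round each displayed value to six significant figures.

The integral term ∫_8^44 x·e^(−x/19) dx = 218.581.
Endpoint term: (f(8) + f(44))/2 = (5.25084 + 4.34228)/2 = 4.79656.
Integral + boundary = 223.377.
Correction k=1: B_{2}/2! · (f^{(1)}(44) − f^{(1)}(8)) = 1/12 · (-0.129853 − 0.379995) = -0.0424874.
Partial sum through k=1: 223.335.
Correction k=2: B_{4}/4! · (f^{(3)}(44) − f^{(3)}(8)) = −1/720 · (0.000187046 − 0.00468894) = 6.25263e-06.
Partial sum through k=2: 223.335.
Correction k=3: B_{6}/6! · (f^{(5)}(44) − f^{(5)}(8)) = 1/30240 · (2.03267e-06 − 2.30617e-05) = -6.95403e-10.
Partial sum through k=3: 223.335.
Correction k=4: B_{8}/8! · (f^{(7)}(44) − f^{(7)}(8)) = −1/1209600 · (9.82608e-09 − 9.17855e-08) = 6.77574e-14.

S_4 ≈ 223.335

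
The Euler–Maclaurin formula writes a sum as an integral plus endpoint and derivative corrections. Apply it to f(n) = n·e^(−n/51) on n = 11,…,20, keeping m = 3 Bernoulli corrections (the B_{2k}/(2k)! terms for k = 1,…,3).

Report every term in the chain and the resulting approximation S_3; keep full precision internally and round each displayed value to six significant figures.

The integral term ∫_11^20 x·e^(−x/51) dx = 102.194.
Endpoint term: (f(11) + f(20))/2 = (8.86587 + 13.5120)/2 = 11.1889.
So far: 113.383.
Correction k=1: B_{2}/2! · (f^{(1)}(20) − f^{(1)}(11)) = 1/12 · (0.410658 − 0.632148) = -0.0184575.
After k=1: 113.364.
Correction k=2: B_{4}/4! · (f^{(3)}(20) − f^{(3)}(11)) = −1/720 · (0.000677376 − 0.000862793) = 2.57524e-07.
After k=2: 113.364.
Correction k=3: B_{6}/6! · (f^{(5)}(20) − f^{(5)}(11)) = 1/30240 · (4.60156e-07 − 5.69990e-07) = -3.63208e-12.

S_3 ≈ 113.364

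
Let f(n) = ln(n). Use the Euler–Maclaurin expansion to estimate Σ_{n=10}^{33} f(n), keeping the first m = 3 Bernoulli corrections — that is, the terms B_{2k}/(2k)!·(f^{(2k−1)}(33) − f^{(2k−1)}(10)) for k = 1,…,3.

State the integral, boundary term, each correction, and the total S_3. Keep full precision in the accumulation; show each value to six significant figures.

S_3 ≈ 72.2526

The integral term ∫_10^33 ln(x) dx = 69.3589.
½[f(10) + f(33)] = ½[2.30259 + 3.49651] = 2.89955.
So far: 72.2584.
Order-1 term: 1/12 · (0.0303030 − 0.100000) = -0.00580808.
Partial sum through k=1: 72.2526.
Order-2 term: −1/720 · (5.56529e-05 − 0.00200000) = 2.70048e-06.
Partial sum through k=2: 72.2526.
Order-3 term: 1/30240 · (6.13256e-07 − 0.000240000) = -7.91623e-09.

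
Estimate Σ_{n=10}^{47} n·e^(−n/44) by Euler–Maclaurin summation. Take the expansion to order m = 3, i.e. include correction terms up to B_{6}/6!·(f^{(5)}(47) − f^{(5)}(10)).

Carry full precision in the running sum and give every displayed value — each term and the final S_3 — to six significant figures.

∫_10^47 x·e^(−x/44) dx evaluates to 517.062.
Boundary: ½(f(10) + f(47)) = ½(7.96703 + 16.1507) = 12.0589.
Running total after boundary: 529.121.
Order-1 term: 1/12 · (-0.0234295 − 0.615634) = -0.0532553.
Partial sum through k=1: 529.068.
Order-2 term: −1/720 · (0.000342890 − 0.00114103) = 1.10853e-06.
Partial sum through k=2: 529.068.
Order-3 term: 1/30240 · (3.60477e-07 − 1.01450e-06) = -2.16278e-11.

S_3 ≈ 529.068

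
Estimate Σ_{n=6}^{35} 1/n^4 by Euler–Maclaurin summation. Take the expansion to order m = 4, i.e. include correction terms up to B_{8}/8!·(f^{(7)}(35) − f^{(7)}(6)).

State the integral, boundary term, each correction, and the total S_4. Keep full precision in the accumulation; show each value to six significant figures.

Integral: ∫_6^35 1/x^4 dx = 0.00153544.
Endpoint term: (f(6) + f(35))/2 = (0.000771605 + 6.66389e-07)/2 = 0.000386136.
Integral + boundary = 0.00192157.
k=1: B_{2}/(2)! × [f^{(1)}(35) − f^{(1)}(6)] = 1/12 × (-7.61587e-08 − (-0.000514403)) = 4.28606e-05.
Partial sum through k=1: 0.00196443.
k=2: B_{4}/(4)! × [f^{(3)}(35) − f^{(3)}(6)] = −1/720 × (-1.86511e-09 − (-0.000428669)) = -5.95372e-07.
Partial sum through k=2: 0.00196384.
k=3: B_{6}/(6)! × [f^{(5)}(35) − f^{(5)}(6)] = 1/30240 × (-8.52623e-11 − (-0.000666819)) = 2.20509e-08.
Partial sum through k=3: 0.00196386.
k=4: B_{8}/(8)! × [f^{(7)}(35) − f^{(7)}(6)] = −1/1209600 × (-6.26417e-12 − (-0.00166705)) = -1.37818e-09.

S_4 ≈ 0.00196386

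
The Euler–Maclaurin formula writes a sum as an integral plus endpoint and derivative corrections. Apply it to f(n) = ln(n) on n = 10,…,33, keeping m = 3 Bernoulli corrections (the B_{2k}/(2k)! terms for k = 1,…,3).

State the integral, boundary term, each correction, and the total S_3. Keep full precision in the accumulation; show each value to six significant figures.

The integral term ∫_10^33 ln(x) dx = 69.3589.
Endpoint term: (f(10) + f(33))/2 = (2.30259 + 3.49651)/2 = 2.89955.
Integral + boundary = 72.2584.
Order-1 term: 1/12 · (0.0303030 − 0.100000) = -0.00580808.
Partial sum through k=1: 72.2526.
Order-2 term: −1/720 · (5.56529e-05 − 0.00200000) = 2.70048e-06.
Partial sum through k=2: 72.2526.
Order-3 term: 1/30240 · (6.13256e-07 − 0.000240000) = -7.91623e-09.

S_3 ≈ 72.2526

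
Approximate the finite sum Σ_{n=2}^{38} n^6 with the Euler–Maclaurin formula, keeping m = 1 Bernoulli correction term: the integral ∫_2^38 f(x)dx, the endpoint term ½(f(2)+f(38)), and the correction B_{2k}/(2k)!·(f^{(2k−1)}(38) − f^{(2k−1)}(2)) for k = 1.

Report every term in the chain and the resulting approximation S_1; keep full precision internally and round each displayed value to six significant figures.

S_1 ≈ 1.78902e+10

Integral: ∫_2^38 x^6 dx = 1.63451e+10.
Endpoint term: (f(2) + f(38))/2 = (64.0000 + 3.01094e+09)/2 = 1.50547e+09.
So far: 1.78506e+10.
k=1: B_{2}/(2)! × [f^{(1)}(38) − f^{(1)}(2)] = 1/12 × (4.75411e+08 − 192.000) = 3.96176e+07.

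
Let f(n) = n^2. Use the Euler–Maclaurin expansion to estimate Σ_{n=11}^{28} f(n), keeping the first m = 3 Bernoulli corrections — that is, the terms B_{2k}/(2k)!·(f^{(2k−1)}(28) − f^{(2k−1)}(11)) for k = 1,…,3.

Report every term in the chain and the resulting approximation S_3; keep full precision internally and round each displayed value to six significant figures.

Integral: ∫_11^28 x^2 dx = 6873.67.
½[f(11) + f(28)] = ½[121.000 + 784.000] = 452.500.
So far: 7326.17.
Correction k=1: B_{2}/2! · (f^{(1)}(28) − f^{(1)}(11)) = 1/12 · (56.0000 − 22.0000) = 2.83333.
Partial sum through k=1: 7329.00.
Correction k=2: B_{4}/4! · (f^{(3)}(28) − f^{(3)}(11)) = −1/720 · (0.00000 − 0.00000) = 0.00000.
Partial sum through k=2: 7329.00.
Correction k=3: B_{6}/6! · (f^{(5)}(28) − f^{(5)}(11)) = 1/30240 · (0.00000 − 0.00000) = 0.00000.

S_3 ≈ 7329.00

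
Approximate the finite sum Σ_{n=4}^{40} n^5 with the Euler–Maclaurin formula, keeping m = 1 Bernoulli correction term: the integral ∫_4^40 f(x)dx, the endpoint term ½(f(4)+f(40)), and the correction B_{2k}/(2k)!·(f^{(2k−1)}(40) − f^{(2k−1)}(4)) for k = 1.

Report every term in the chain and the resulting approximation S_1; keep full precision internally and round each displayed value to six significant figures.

S_1 ≈ 7.34933e+08

Integral: ∫_4^40 x^5 dx = 6.82666e+08.
Endpoint term: (f(4) + f(40))/2 = (1024.00 + 1.02400e+08)/2 = 5.12005e+07.
So far: 7.33866e+08.
Order-1 term: 1/12 · (1.28000e+07 − 1280.00) = 1.06656e+06.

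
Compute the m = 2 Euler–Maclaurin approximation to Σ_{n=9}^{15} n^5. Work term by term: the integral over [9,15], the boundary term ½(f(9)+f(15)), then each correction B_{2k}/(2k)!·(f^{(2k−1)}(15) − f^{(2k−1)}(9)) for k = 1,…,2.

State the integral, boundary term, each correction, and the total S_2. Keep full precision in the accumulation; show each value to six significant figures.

Integral: ∫_9^15 x^5 dx = 1.80986e+06.
Boundary: ½(f(9) + f(15)) = ½(59049.0 + 759375) = 409212.
Integral + boundary = 2.21908e+06.
Order-1 term: 1/12 · (253125 − 32805.0) = 18360.0.
Running total after k=1: 2.23744e+06.
Order-2 term: −1/720 · (13500.0 − 4860.00) = -12.0000.

S_2 ≈ 2.23742e+06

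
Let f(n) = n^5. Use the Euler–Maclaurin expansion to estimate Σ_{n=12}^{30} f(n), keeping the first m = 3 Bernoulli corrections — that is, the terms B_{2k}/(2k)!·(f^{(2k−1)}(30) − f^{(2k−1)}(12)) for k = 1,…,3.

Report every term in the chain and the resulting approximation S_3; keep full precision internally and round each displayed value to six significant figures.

∫_12^30 x^5 dx evaluates to 1.21002e+08.
½[f(12) + f(30)] = ½[248832 + 2.43000e+07] = 1.22744e+07.
Running total after boundary: 1.33277e+08.
Correction k=1: B_{2}/2! · (f^{(1)}(30) − f^{(1)}(12)) = 1/12 · (4.05000e+06 − 103680) = 328860.
Running total after k=1: 1.33606e+08.
Correction k=2: B_{4}/4! · (f^{(3)}(30) − f^{(3)}(12)) = −1/720 · (54000.0 − 8640.00) = -63.0000.
Running total after k=2: 1.33606e+08.
Correction k=3: B_{6}/6! · (f^{(5)}(30) − f^{(5)}(12)) = 1/30240 · (120.000 − 120.000) = 0.00000.

S_3 ≈ 1.33606e+08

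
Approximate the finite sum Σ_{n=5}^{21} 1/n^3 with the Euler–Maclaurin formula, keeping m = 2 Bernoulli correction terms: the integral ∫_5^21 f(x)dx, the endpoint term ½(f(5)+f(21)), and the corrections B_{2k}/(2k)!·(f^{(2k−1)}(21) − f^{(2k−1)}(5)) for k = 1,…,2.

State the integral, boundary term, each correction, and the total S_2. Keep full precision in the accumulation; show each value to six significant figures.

S_2 ≈ 0.0233136

Integral: ∫_5^21 1/x^3 dx = 0.0188662.
½[f(5) + f(21)] = ½[0.00800000 + 0.000107980] = 0.00405399.
Integral + boundary = 0.0229202.
k=1: B_{2}/(2)! × [f^{(1)}(21) − f^{(1)}(5)] = 1/12 × (-1.54257e-05 − (-0.00480000)) = 0.000398715.
Running total after k=1: 0.0233189.
k=2: B_{4}/(4)! × [f^{(3)}(21) − f^{(3)}(5)] = −1/720 × (-6.99577e-07 − (-0.00384000)) = -5.33236e-06.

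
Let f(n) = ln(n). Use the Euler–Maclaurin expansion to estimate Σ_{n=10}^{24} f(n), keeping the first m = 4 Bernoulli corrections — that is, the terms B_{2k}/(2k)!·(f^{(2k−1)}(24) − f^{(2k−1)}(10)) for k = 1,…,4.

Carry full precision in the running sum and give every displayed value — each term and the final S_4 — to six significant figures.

S_4 ≈ 41.9829

The integral term ∫_10^24 ln(x) dx = 39.2474.
½[f(10) + f(24)] = ½[2.30259 + 3.17805] = 2.74032.
Running total after boundary: 41.9878.
k=1: B_{2}/(2)! × [f^{(1)}(24) − f^{(1)}(10)] = 1/12 × (0.0416667 − 0.100000) = -0.00486111.
After k=1: 41.9829.
k=2: B_{4}/(4)! × [f^{(3)}(24) − f^{(3)}(10)] = −1/720 × (0.000144676 − 0.00200000) = 2.57684e-06.
After k=2: 41.9829.
k=3: B_{6}/(6)! × [f^{(5)}(24) − f^{(5)}(10)] = 1/30240 × (3.01408e-06 − 0.000240000) = -7.83684e-09.
After k=3: 41.9829.
k=4: B_{8}/(8)! × [f^{(7)}(24) − f^{(7)}(10)] = −1/1209600 × (1.56983e-07 − 7.20000e-05) = 5.93940e-11.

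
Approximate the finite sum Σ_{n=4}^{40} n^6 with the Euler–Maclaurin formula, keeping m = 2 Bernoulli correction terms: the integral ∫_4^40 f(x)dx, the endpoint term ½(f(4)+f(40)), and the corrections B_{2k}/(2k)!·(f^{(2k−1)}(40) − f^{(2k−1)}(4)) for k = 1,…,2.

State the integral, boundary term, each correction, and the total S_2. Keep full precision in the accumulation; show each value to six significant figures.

Integral: ∫_4^40 x^6 dx = 2.34057e+10.
Boundary: ½(f(4) + f(40)) = ½(4096.00 + 4.09600e+09) = 2.04800e+09.
Running total after boundary: 2.54537e+10.
k=1: B_{2}/(2)! × [f^{(1)}(40) − f^{(1)}(4)] = 1/12 × (6.14400e+08 − 6144.00) = 5.11995e+07.
After k=1: 2.55049e+10.
k=2: B_{4}/(4)! × [f^{(3)}(40) − f^{(3)}(4)] = −1/720 × (7.68000e+06 − 7680.00) = -10656.0.

S_2 ≈ 2.55049e+10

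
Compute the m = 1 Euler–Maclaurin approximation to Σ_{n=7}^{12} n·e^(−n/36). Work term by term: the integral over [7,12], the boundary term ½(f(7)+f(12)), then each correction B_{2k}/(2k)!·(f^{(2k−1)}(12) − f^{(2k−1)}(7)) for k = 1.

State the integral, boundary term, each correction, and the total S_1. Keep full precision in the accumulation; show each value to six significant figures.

∫_7^12 x·e^(−x/36) dx evaluates to 36.2898.
Endpoint term: (f(7) + f(12))/2 = (5.76304 + 8.59838)/2 = 7.18071.
So far: 43.4705.
Correction k=1: B_{2}/2! · (f^{(1)}(12) − f^{(1)}(7)) = 1/12 · (0.477688 − 0.663207) = -0.0154600.

S_1 ≈ 43.4550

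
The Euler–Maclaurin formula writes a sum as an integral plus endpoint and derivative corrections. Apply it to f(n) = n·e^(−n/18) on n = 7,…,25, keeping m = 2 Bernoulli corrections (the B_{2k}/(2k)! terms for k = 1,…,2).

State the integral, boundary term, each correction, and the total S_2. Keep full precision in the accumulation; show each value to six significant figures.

S_2 ≈ 117.462

∫_7^25 x·e^(−x/18) dx evaluates to 112.016.
½[f(7) + f(25)] = ½[4.74467 + 6.23381] = 5.48924.
Running total after boundary: 117.505.
Order-1 term: 1/12 · (-0.0969703 − 0.414217) = -0.0425989.
Partial sum through k=1: 117.462.
Order-2 term: −1/720 · (0.00123992 − 0.00546246) = 5.86463e-06.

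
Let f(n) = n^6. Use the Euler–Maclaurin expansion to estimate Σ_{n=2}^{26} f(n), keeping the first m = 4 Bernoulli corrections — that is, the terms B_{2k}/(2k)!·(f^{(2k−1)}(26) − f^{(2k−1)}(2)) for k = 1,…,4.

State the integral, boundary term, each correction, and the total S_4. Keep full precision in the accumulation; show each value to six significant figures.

S_4 ≈ 1.30780e+09

∫_2^26 x^6 dx evaluates to 1.14740e+09.
Endpoint term: (f(2) + f(26))/2 = (64.0000 + 3.08916e+08)/2 = 1.54458e+08.
So far: 1.30186e+09.
Order-1 term: 1/12 · (7.12883e+07 − 192.000) = 5.94067e+06.
Partial sum through k=1: 1.30780e+09.
Order-2 term: −1/720 · (2.10912e+06 − 960.000) = -2928.00.
Partial sum through k=2: 1.30780e+09.
Order-3 term: 1/30240 · (18720.0 − 1440.00) = 0.571429.
Partial sum through k=3: 1.30780e+09.
Order-4 term: −1/1209600 · (0.00000 − 0.00000) = 0.00000.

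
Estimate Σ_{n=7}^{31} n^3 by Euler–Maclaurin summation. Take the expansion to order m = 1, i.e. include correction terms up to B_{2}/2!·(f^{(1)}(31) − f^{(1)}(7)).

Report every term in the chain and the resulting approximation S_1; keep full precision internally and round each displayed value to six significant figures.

S_1 ≈ 245575

The integral term ∫_7^31 x^3 dx = 230280.
Boundary: ½(f(7) + f(31)) = ½(343.000 + 29791.0) = 15067.0.
So far: 245347.
Correction k=1: B_{2}/2! · (f^{(1)}(31) − f^{(1)}(7)) = 1/12 · (2883.00 − 147.000) = 228.000.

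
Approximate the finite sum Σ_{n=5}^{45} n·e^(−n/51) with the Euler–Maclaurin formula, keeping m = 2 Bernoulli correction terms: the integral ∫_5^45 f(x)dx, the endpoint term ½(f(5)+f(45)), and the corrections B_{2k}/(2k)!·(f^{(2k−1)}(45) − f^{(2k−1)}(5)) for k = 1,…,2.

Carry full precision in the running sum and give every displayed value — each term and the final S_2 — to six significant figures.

S_2 ≈ 574.796

∫_5^45 x·e^(−x/51) dx evaluates to 563.283.
Endpoint term: (f(5) + f(45))/2 = (4.53307 + 18.6214)/2 = 11.5772.
So far: 574.860.
k=1: B_{2}/(2)! × [f^{(1)}(45) − f^{(1)}(5)] = 1/12 × (0.0486833 − 0.817730) = -0.0640872.
After k=1: 574.796.
k=2: B_{4}/(4)! × [f^{(3)}(45) − f^{(3)}(5)] = −1/720 × (0.000336909 − 0.00101152) = 9.36956e-07.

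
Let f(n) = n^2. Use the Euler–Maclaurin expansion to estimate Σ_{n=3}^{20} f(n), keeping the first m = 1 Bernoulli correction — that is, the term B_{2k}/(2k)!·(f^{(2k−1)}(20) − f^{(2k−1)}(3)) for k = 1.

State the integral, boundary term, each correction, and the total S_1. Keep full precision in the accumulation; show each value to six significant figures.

∫_3^20 x^2 dx evaluates to 2657.67.
Boundary: ½(f(3) + f(20)) = ½(9.00000 + 400.000) = 204.500.
Running total after boundary: 2862.17.
Correction k=1: B_{2}/2! · (f^{(1)}(20) − f^{(1)}(3)) = 1/12 · (40.0000 − 6.00000) = 2.83333.

S_1 ≈ 2865.00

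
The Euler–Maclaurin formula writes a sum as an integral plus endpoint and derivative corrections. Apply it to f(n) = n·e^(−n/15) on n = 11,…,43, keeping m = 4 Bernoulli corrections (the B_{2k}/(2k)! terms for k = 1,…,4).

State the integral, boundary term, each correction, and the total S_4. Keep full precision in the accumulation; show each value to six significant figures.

S_4 ≈ 141.672

Integral: ∫_11^43 x·e^(−x/15) dx = 137.826.
Endpoint term: (f(11) + f(43))/2 = (5.28336 + 2.44619)/2 = 3.86478.
So far: 141.691.
k=1: B_{2}/(2)! × [f^{(1)}(43) − f^{(1)}(11)] = 1/12 × (-0.106191 − 0.128081) = -0.0195227.
Partial sum through k=1: 141.672.
k=2: B_{4}/(4)! × [f^{(3)}(43) − f^{(3)}(11)] = −1/720 × (3.37115e-05 − 0.00483863) = 6.67350e-06.
Partial sum through k=2: 141.672.
k=3: B_{6}/(6)! × [f^{(5)}(43) − f^{(5)}(11)] = 1/30240 × (2.39727e-06 − 4.04801e-05) = -1.25935e-09.
Partial sum through k=3: 141.672.
k=4: B_{8}/(8)! × [f^{(7)}(43) − f^{(7)}(11)] = −1/1209600 × (2.06431e-08 − 2.64245e-07) = 2.01390e-13.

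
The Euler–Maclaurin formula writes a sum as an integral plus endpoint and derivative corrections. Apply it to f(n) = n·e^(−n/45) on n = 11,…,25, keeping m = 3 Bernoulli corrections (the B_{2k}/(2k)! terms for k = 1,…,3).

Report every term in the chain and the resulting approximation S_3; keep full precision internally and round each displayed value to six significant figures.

S_3 ≈ 177.639

The integral term ∫_11^25 x·e^(−x/45) dx = 166.188.
Endpoint term: (f(11) + f(25))/2 = (8.61453 + 14.3438)/2 = 11.4792.
So far: 177.667.
Order-1 term: 1/12 · (0.255002 − 0.591705) = -0.0280587.
Running total after k=1: 177.639.
Order-2 term: −1/720 · (0.000692597 − 0.00106567) = 5.18159e-07.
Running total after k=2: 177.639.
Order-3 term: 1/30240 · (6.21860e-07 − 9.08218e-07) = -9.46952e-12.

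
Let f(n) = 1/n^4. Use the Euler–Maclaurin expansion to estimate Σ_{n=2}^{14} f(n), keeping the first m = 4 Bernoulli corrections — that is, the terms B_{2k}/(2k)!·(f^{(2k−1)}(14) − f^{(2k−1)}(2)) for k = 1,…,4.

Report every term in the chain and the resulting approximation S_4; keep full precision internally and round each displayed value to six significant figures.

S_4 ≈ 0.0821121

Integral: ∫_2^14 1/x^4 dx = 0.0415452.
Endpoint term: (f(2) + f(14))/2 = (0.0625000 + 2.60308e-05)/2 = 0.0312630.
So far: 0.0728082.
Correction k=1: B_{2}/2! · (f^{(1)}(14) − f^{(1)}(2)) = 1/12 · (-7.43738e-06 − (-0.125000)) = 0.0104160.
Partial sum through k=1: 0.0832243.
Correction k=2: B_{4}/4! · (f^{(3)}(14) − f^{(3)}(2)) = −1/720 · (-1.13837e-06 − (-0.937500)) = -0.00130208.
Partial sum through k=2: 0.0819222.
Correction k=3: B_{6}/6! · (f^{(5)}(14) − f^{(5)}(2)) = 1/30240 · (-3.25250e-07 − (-13.1250)) = 0.000434028.
Partial sum through k=3: 0.0823562.
Correction k=4: B_{8}/8! · (f^{(7)}(14) − f^{(7)}(2)) = −1/1209600 · (-1.49349e-07 − (-295.312)) = -0.000244141.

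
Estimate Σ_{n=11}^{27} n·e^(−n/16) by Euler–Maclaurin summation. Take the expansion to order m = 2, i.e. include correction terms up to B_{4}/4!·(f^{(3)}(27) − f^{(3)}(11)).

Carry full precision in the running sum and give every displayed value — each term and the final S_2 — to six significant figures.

S_2 ≈ 95.1952

The integral term ∫_11^27 x·e^(−x/16) dx = 89.9560.
Endpoint term: (f(11) + f(27))/2 = (5.53115 + 4.99450)/2 = 5.26282.
So far: 95.2189.
Correction k=1: B_{2}/2! · (f^{(1)}(27) − f^{(1)}(11)) = 1/12 · (-0.127175 − 0.157135) = -0.0236925.
Partial sum through k=1: 95.1952.
Correction k=2: B_{4}/4! · (f^{(3)}(27) − f^{(3)}(11)) = −1/720 · (0.000948391 − 0.00454218) = 4.99137e-06.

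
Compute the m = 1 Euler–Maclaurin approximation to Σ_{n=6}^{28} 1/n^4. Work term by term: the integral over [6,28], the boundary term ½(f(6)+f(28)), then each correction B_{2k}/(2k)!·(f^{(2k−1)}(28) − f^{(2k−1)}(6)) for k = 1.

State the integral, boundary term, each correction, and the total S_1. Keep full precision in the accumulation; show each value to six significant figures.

The integral term ∫_6^28 1/x^4 dx = 0.00152803.
Boundary: ½(f(6) + f(28)) = ½(0.000771605 + 1.62693e-06) = 0.000386616.
So far: 0.00191464.
Order-1 term: 1/12 · (-2.32418e-07 − (-0.000514403)) = 4.28476e-05.

S_1 ≈ 0.00195749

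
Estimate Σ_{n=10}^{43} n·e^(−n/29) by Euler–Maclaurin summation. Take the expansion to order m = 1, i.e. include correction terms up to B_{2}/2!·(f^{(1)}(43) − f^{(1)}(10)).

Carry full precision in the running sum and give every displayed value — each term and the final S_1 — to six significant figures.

The integral term ∫_10^43 x·e^(−x/29) dx = 327.137.
Boundary: ½(f(10) + f(43)) = ½(7.08342 + 9.76146) = 8.42244.
So far: 335.560.
Order-1 term: 1/12 · (-0.109591 − 0.464086) = -0.0478065.

S_1 ≈ 335.512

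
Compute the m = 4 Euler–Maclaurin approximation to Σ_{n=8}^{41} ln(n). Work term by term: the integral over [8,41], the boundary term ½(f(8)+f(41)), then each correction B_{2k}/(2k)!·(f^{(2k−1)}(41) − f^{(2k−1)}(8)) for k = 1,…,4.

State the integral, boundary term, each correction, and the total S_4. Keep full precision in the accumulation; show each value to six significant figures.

S_4 ≈ 105.509

Integral: ∫_8^41 ln(x) dx = 102.621.
½[f(8) + f(41)] = ½[2.07944 + 3.71357] = 2.89651.
Integral + boundary = 105.517.
Correction k=1: B_{2}/2! · (f^{(1)}(41) − f^{(1)}(8)) = 1/12 · (0.0243902 − 0.125000) = -0.00838415.
After k=1: 105.509.
Correction k=2: B_{4}/4! · (f^{(3)}(41) − f^{(3)}(8)) = −1/720 · (2.90187e-05 − 0.00390625) = 5.38504e-06.
After k=2: 105.509.
Correction k=3: B_{6}/6! · (f^{(5)}(41) − f^{(5)}(8)) = 1/30240 · (2.07153e-07 − 0.000732422) = -2.42134e-08.
After k=3: 105.509.
Correction k=4: B_{8}/8! · (f^{(7)}(41) − f^{(7)}(8)) = −1/1209600 · (3.69697e-09 − 0.000343323) = 2.83829e-10.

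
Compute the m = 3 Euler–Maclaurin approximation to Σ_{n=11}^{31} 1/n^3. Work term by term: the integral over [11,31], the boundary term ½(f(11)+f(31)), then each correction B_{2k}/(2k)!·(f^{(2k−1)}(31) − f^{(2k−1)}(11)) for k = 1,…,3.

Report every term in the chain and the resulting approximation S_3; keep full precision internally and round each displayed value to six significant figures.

S_3 ≈ 0.00402114

Integral: ∫_11^31 1/x^3 dx = 0.00361194.
Boundary: ½(f(11) + f(31)) = ½(0.000751315 + 3.35672e-05) = 0.000392441.
Running total after boundary: 0.00400438.
k=1: B_{2}/(2)! × [f^{(1)}(31) − f^{(1)}(11)] = 1/12 × (-3.24844e-06 − (-0.000204904)) = 1.68046e-05.
After k=1: 0.00402119.
k=2: B_{4}/(4)! × [f^{(3)}(31) − f^{(3)}(11)] = −1/720 × (-6.76054e-08 − (-3.38684e-05)) = -4.69456e-08.
After k=2: 0.00402114.
k=3: B_{6}/(6)! × [f^{(5)}(31) − f^{(5)}(11)] = 1/30240 × (-2.95466e-09 − (-1.17560e-05)) = 3.88658e-10.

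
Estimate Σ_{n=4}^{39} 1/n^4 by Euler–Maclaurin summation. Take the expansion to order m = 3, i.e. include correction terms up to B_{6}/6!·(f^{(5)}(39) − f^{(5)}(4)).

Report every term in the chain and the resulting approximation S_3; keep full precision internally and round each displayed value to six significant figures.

The integral term ∫_4^39 1/x^4 dx = 0.00520271.
Boundary: ½(f(4) + f(39)) = ½(0.00390625 + 4.32257e-07) = 0.00195334.
So far: 0.00715606.
k=1: B_{2}/(2)! × [f^{(1)}(39) − f^{(1)}(4)] = 1/12 × (-4.43340e-08 − (-0.00390625)) = 0.000325517.
After k=1: 0.00748157.
k=2: B_{4}/(4)! × [f^{(3)}(39) − f^{(3)}(4)] = −1/720 × (-8.74438e-10 − (-0.00732422)) = -1.01725e-05.
After k=2: 0.00747140.
k=3: B_{6}/(6)! × [f^{(5)}(39) − f^{(5)}(4)] = 1/30240 × (-3.21950e-11 − (-0.0256348)) = 8.47711e-07.

S_3 ≈ 0.00747225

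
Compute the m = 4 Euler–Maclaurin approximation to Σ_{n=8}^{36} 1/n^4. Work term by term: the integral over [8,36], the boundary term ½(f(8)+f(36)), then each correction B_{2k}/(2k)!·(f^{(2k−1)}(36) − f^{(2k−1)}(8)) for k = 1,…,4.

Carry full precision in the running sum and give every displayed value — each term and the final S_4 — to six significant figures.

∫_8^36 1/x^4 dx evaluates to 0.000643897.
Boundary: ½(f(8) + f(36)) = ½(0.000244141 + 5.95374e-07) = 0.000122368.
Integral + boundary = 0.000766265.
Order-1 term: 1/12 · (-6.61527e-08 − (-0.000122070)) = 1.01670e-05.
Partial sum through k=1: 0.000776432.
Order-2 term: −1/720 · (-1.53131e-09 − (-5.72205e-05)) = -7.94707e-08.
Partial sum through k=2: 0.000776353.
Order-3 term: 1/30240 · (-6.61678e-11 − (-5.00679e-05)) = 1.65568e-09.
Partial sum through k=3: 0.000776354.
Order-4 term: −1/1209600 · (-4.59499e-12 − (-7.04080e-05)) = -5.82077e-11.

S_4 ≈ 0.000776354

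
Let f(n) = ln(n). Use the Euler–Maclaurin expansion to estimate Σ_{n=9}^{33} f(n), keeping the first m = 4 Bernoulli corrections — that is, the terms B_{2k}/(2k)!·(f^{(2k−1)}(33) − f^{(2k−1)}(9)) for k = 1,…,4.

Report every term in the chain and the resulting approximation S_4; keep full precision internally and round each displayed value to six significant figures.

S_4 ≈ 74.4499

The integral term ∫_9^33 ln(x) dx = 71.6097.
Endpoint term: (f(9) + f(33))/2 = (2.19722 + 3.49651)/2 = 2.84687.
Integral + boundary = 74.4566.
Order-1 term: 1/12 · (0.0303030 − 0.111111) = -0.00673401.
Partial sum through k=1: 74.4499.
Order-2 term: −1/720 · (5.56529e-05 − 0.00274348) = 3.73310e-06.
Partial sum through k=2: 74.4499.
Order-3 term: 1/30240 · (6.13256e-07 − 0.000406442) = -1.34203e-08.
Partial sum through k=3: 74.4499.
Order-4 term: −1/1209600 · (1.68941e-08 − 0.000150534) = 1.24436e-10.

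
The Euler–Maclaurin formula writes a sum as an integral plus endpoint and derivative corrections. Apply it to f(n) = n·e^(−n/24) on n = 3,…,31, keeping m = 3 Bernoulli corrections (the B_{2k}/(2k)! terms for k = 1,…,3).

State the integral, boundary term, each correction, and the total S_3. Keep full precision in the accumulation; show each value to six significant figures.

S_3 ≈ 214.618

∫_3^31 x·e^(−x/24) dx evaluates to 209.106.
½[f(3) + f(31)] = ½[2.64749 + 8.51918] = 5.58334.
So far: 214.689.
Order-1 term: 1/12 · (-0.0801536 − 0.772185) = -0.0710282.
After k=1: 214.618.
Order-2 term: −1/720 · (0.000815054 − 0.00440482) = 4.98579e-06.
After k=2: 214.618.
Order-3 term: 1/30240 · (3.07164e-06 − 1.29671e-05) = -3.27231e-10.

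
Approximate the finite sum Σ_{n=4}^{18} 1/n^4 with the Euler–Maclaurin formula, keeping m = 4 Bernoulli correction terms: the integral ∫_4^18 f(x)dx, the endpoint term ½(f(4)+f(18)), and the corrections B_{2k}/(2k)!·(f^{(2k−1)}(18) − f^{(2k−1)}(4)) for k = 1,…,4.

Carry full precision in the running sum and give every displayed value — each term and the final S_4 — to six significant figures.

∫_4^18 1/x^4 dx evaluates to 0.00515118.
Boundary: ½(f(4) + f(18)) = ½(0.00390625 + 9.52599e-06) = 0.00195789.
Integral + boundary = 0.00710907.
Correction k=1: B_{2}/2! · (f^{(1)}(18) − f^{(1)}(4)) = 1/12 · (-2.11689e-06 − (-0.00390625)) = 0.000325344.
Running total after k=1: 0.00743441.
Correction k=2: B_{4}/4! · (f^{(3)}(18) − f^{(3)}(4)) = −1/720 · (-1.96008e-07 − (-0.00732422)) = -1.01723e-05.
Running total after k=2: 0.00742424.
Correction k=3: B_{6}/6! · (f^{(5)}(18) − f^{(5)}(4)) = 1/30240 · (-3.38779e-08 − (-0.0256348)) = 8.47709e-07.
Running total after k=3: 0.00742509.
Correction k=4: B_{8}/8! · (f^{(7)}(18) − f^{(7)}(4)) = −1/1209600 · (-9.41053e-09 − (-0.144196)) = -1.19209e-07.

S_4 ≈ 0.00742497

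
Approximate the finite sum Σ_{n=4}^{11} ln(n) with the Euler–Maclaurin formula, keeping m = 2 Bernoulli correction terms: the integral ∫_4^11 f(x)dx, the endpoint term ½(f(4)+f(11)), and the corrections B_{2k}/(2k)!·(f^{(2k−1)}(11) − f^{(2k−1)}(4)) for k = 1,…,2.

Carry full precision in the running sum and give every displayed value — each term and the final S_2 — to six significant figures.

The integral term ∫_4^11 ln(x) dx = 13.8317.
½[f(4) + f(11)] = ½[1.38629 + 2.39790] = 1.89209.
Integral + boundary = 15.7238.
Correction k=1: B_{2}/2! · (f^{(1)}(11) − f^{(1)}(4)) = 1/12 · (0.0909091 − 0.250000) = -0.0132576.
Partial sum through k=1: 15.7105.
Correction k=2: B_{4}/4! · (f^{(3)}(11) − f^{(3)}(4)) = −1/720 · (0.00150263 − 0.0312500) = 4.13158e-05.

S_2 ≈ 15.7105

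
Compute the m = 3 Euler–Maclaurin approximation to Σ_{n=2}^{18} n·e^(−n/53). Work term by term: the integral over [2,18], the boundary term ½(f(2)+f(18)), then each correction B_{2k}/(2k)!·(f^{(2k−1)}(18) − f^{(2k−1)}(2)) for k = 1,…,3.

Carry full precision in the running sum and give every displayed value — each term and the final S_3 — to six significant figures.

Integral: ∫_2^18 x·e^(−x/53) dx = 127.647.
Boundary: ½(f(2) + f(18)) = ½(1.92593 + 12.8167) = 7.37132.
Integral + boundary = 135.018.
Order-1 term: 1/12 · (0.470214 − 0.926629) = -0.0380345.
Partial sum through k=1: 134.980.
Order-2 term: −1/720 · (0.000674365 − 0.00101551) = 4.73810e-07.
Partial sum through k=2: 134.980.
Order-3 term: 1/30240 · (4.20554e-07 − 6.05603e-07) = -6.11935e-12.

S_3 ≈ 134.980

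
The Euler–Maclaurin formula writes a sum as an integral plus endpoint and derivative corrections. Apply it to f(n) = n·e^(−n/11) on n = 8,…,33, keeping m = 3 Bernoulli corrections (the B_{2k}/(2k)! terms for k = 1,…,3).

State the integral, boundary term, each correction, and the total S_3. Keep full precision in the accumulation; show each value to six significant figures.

S_3 ≈ 79.6322

The integral term ∫_8^33 x·e^(−x/11) dx = 76.8971.
½[f(8) + f(33)] = ½[3.86580 + 1.64297] = 2.75439.
Running total after boundary: 79.6515.
k=1: B_{2}/(2)! × [f^{(1)}(33) − f^{(1)}(8)] = 1/12 × (-0.0995741 − 0.131789) = -0.0192802.
After k=1: 79.6322.
k=2: B_{4}/(4)! × [f^{(3)}(33) − f^{(3)}(8)] = −1/720 × (0.00000 − 0.00907635) = 1.26060e-05.
After k=2: 79.6322.
k=3: B_{6}/(6)! × [f^{(5)}(33) − f^{(5)}(8)] = 1/30240 × (6.80105e-06 − 0.000141021) = -4.43849e-09.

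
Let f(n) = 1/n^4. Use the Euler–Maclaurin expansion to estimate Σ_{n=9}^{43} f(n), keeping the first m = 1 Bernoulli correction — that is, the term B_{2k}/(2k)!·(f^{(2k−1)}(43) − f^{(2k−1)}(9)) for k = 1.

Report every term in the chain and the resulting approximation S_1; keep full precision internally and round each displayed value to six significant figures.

S_1 ≈ 0.000535052

∫_9^43 1/x^4 dx evaluates to 0.000453055.
Boundary: ½(f(9) + f(43)) = ½(0.000152416 + 2.92500e-07) = 7.63541e-05.
Integral + boundary = 0.000529409.
k=1: B_{2}/(2)! × [f^{(1)}(43) − f^{(1)}(9)] = 1/12 × (-2.72093e-08 − (-6.77404e-05)) = 5.64276e-06.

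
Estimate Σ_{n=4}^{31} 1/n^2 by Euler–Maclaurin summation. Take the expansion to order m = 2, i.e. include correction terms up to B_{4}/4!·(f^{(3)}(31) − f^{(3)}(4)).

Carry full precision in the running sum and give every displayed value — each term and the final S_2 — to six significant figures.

The integral term ∫_4^31 1/x^2 dx = 0.217742.
Endpoint term: (f(4) + f(31))/2 = (0.0625000 + 0.00104058)/2 = 0.0317703.
Running total after boundary: 0.249512.
Order-1 term: 1/12 · (-6.71344e-05 − (-0.0312500)) = 0.00259857.
After k=1: 0.252111.
Order-2 term: −1/720 · (-8.38306e-07 − (-0.0234375)) = -3.25509e-05.

S_2 ≈ 0.252078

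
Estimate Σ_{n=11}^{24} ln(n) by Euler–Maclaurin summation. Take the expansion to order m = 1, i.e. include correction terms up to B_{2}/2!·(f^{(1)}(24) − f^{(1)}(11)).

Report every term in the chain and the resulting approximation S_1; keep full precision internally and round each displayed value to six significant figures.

S_1 ≈ 39.6803

The integral term ∫_11^24 ln(x) dx = 36.8964.
½[f(11) + f(24)] = ½[2.39790 + 3.17805] = 2.78797.
So far: 39.6844.
Order-1 term: 1/12 · (0.0416667 − 0.0909091) = -0.00410354.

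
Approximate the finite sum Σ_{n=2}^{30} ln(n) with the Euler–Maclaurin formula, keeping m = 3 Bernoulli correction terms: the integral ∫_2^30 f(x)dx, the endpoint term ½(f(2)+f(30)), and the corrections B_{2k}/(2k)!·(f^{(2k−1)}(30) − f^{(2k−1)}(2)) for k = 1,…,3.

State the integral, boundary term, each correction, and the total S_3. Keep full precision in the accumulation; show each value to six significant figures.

S_3 ≈ 74.6582

∫_2^30 ln(x) dx evaluates to 72.6496.
½[f(2) + f(30)] = ½[0.693147 + 3.40120] = 2.04717.
Running total after boundary: 74.6968.
k=1: B_{2}/(2)! × [f^{(1)}(30) − f^{(1)}(2)] = 1/12 × (0.0333333 − 0.500000) = -0.0388889.
Running total after k=1: 74.6579.
k=2: B_{4}/(4)! × [f^{(3)}(30) − f^{(3)}(2)] = −1/720 × (7.40741e-05 − 0.250000) = 0.000347119.
Running total after k=2: 74.6583.
k=3: B_{6}/(6)! × [f^{(5)}(30) − f^{(5)}(2)] = 1/30240 × (9.87654e-07 − 0.750000) = -2.48016e-05.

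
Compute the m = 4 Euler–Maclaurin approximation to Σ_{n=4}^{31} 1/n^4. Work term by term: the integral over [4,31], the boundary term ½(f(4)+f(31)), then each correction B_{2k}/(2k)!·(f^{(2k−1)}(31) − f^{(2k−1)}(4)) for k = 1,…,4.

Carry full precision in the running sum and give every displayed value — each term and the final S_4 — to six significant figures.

∫_4^31 1/x^4 dx evaluates to 0.00519714.
½[f(4) + f(31)] = ½[0.00390625 + 1.08281e-06] = 0.00195367.
So far: 0.00715081.
k=1: B_{2}/(2)! × [f^{(1)}(31) − f^{(1)}(4)] = 1/12 × (-1.39718e-07 − (-0.00390625)) = 0.000325509.
Running total after k=1: 0.00747632.
k=2: B_{4}/(4)! × [f^{(3)}(31) − f^{(3)}(4)] = −1/720 × (-4.36164e-09 − (-0.00732422)) = -1.01725e-05.
Running total after k=2: 0.00746615.
k=3: B_{6}/(6)! × [f^{(5)}(31) − f^{(5)}(4)] = 1/30240 × (-2.54164e-10 − (-0.0256348)) = 8.47710e-07.
Running total after k=3: 0.00746700.
k=4: B_{8}/(8)! × [f^{(7)}(31) − f^{(7)}(4)] = −1/1209600 × (-2.38031e-11 − (-0.144196)) = -1.19209e-07.

S_4 ≈ 0.00746688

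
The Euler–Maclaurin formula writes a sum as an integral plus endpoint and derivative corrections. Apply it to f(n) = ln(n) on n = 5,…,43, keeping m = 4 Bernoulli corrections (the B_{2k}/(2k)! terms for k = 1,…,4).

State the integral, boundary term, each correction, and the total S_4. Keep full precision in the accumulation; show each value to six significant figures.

S_4 ≈ 118.355

Integral: ∫_5^43 ln(x) dx = 115.684.
½[f(5) + f(43)] = ½[1.60944 + 3.76120] = 2.68532.
Running total after boundary: 118.370.
k=1: B_{2}/(2)! × [f^{(1)}(43) − f^{(1)}(5)] = 1/12 × (0.0232558 − 0.200000) = -0.0147287.
Running total after k=1: 118.355.
k=2: B_{4}/(4)! × [f^{(3)}(43) − f^{(3)}(5)] = −1/720 × (2.51550e-05 − 0.0160000) = 2.21873e-05.
Running total after k=2: 118.355.
k=3: B_{6}/(6)! × [f^{(5)}(43) − f^{(5)}(5)] = 1/30240 × (1.63256e-07 − 0.00768000) = -2.53963e-07.
Running total after k=3: 118.355.
k=4: B_{8}/(8)! × [f^{(7)}(43) − f^{(7)}(5)] = −1/1209600 × (2.64883e-09 − 0.00921600) = 7.61905e-09.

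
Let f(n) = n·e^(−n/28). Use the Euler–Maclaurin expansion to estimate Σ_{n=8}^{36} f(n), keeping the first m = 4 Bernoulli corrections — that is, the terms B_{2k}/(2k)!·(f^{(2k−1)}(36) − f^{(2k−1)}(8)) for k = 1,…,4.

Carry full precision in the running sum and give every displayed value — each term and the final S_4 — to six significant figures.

∫_8^36 x·e^(−x/28) dx evaluates to 262.085.
Boundary: ½(f(8) + f(36)) = ½(6.01182 + 9.95231) = 7.98206.
Integral + boundary = 270.067.
Correction k=1: B_{2}/2! · (f^{(1)}(36) − f^{(1)}(8)) = 1/12 · (-0.0789866 − 0.536769) = -0.0513130.
Partial sum through k=1: 270.016.
Correction k=2: B_{4}/4! · (f^{(3)}(36) − f^{(3)}(8)) = −1/720 · (0.000604489 − 0.00260169) = 2.77389e-06.
Partial sum through k=2: 270.016.
Correction k=3: B_{6}/6! · (f^{(5)}(36) − f^{(5)}(8)) = 1/30240 · (1.67057e-06 − 5.76368e-06) = -1.35354e-10.
Partial sum through k=3: 270.016.
Correction k=4: B_{8}/8! · (f^{(7)}(36) − f^{(7)}(8)) = −1/1209600 · (3.27820e-09 − 1.04705e-08) = 5.94602e-15.

S_4 ≈ 270.016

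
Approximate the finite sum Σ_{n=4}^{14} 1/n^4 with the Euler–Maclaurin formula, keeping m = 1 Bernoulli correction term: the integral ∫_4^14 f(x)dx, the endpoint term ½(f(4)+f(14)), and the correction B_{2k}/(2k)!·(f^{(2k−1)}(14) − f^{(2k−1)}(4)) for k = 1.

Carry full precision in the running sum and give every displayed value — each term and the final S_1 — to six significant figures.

S_1 ≈ 0.00737790

The integral term ∫_4^14 1/x^4 dx = 0.00508686.
Endpoint term: (f(4) + f(14))/2 = (0.00390625 + 2.60308e-05)/2 = 0.00196614.
So far: 0.00705300.
Correction k=1: B_{2}/2! · (f^{(1)}(14) − f^{(1)}(4)) = 1/12 · (-7.43738e-06 − (-0.00390625)) = 0.000324901.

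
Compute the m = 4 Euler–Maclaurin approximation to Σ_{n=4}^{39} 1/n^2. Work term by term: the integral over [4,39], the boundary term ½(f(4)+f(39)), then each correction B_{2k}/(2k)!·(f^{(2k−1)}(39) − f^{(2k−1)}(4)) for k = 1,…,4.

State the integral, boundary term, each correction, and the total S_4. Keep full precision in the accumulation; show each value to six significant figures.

S_4 ≈ 0.258508

The integral term ∫_4^39 1/x^2 dx = 0.224359.
Endpoint term: (f(4) + f(39))/2 = (0.0625000 + 0.000657462)/2 = 0.0315787.
So far: 0.255938.
k=1: B_{2}/(2)! × [f^{(1)}(39) − f^{(1)}(4)] = 1/12 × (-3.37160e-05 − (-0.0312500)) = 0.00260136.
After k=1: 0.258539.
k=2: B_{4}/(4)! × [f^{(3)}(39) − f^{(3)}(4)] = −1/720 × (-2.66004e-07 − (-0.0234375)) = -3.25517e-05.
After k=2: 0.258507.
k=3: B_{6}/(6)! × [f^{(5)}(39) − f^{(5)}(4)] = 1/30240 × (-5.24663e-09 − (-0.0439453)) = 1.45322e-06.
After k=3: 0.258508.
k=4: B_{8}/(8)! × [f^{(7)}(39) − f^{(7)}(4)] = −1/1209600 × (-1.93170e-10 − (-0.153809)) = -1.27157e-07.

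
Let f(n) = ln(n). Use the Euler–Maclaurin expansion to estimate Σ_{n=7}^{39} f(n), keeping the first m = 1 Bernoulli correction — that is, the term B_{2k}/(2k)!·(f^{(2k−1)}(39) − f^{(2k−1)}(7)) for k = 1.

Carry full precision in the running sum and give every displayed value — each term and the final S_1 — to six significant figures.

Integral: ∫_7^39 ln(x) dx = 97.2575.
Boundary: ½(f(7) + f(39)) = ½(1.94591 + 3.66356) = 2.80474.
Running total after boundary: 100.062.
k=1: B_{2}/(2)! × [f^{(1)}(39) − f^{(1)}(7)] = 1/12 × (0.0256410 − 0.142857) = -0.00976801.

S_1 ≈ 100.053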